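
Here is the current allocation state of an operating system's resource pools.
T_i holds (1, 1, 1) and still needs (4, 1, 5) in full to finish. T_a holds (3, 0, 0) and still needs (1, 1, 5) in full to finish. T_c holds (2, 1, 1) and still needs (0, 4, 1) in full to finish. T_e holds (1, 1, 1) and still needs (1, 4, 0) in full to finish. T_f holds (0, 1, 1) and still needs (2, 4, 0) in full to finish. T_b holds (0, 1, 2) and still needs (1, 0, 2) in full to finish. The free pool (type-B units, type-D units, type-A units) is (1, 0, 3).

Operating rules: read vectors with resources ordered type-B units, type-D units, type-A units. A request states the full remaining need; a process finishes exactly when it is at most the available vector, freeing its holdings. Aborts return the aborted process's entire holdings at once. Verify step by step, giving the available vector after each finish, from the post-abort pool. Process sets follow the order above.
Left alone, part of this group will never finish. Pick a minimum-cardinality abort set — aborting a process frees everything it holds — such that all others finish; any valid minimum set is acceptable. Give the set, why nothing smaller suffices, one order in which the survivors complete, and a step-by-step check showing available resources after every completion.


Abort T_c and T_e.
Key observation: T_f was stuck for good until T_c and T_e gave back (3, 2, 2); in the order shown it finishes at step 4.
No one abort is enough; case by case: T_i alone leaves T_c blocked (short on type-D units); T_a alone leaves T_c blocked (short on type-D units); T_c alone leaves T_e blocked (short on type-D units); T_e alone leaves T_c blocked (short on type-D units); T_f alone leaves T_c blocked (short on type-D units); T_b alone leaves T_c blocked (short on type-D units).
The survivors complete as T_i, T_b, T_a, T_f. Step-by-step check (starting from the post-abort pool):
  pool = (4, 2, 5)
  T_i: need (4, 1, 5) fits (4, 2, 5); releases (1, 1, 1), pool now (5, 3, 6)
  T_b: need (1, 0, 2) fits (5, 3, 6); releases (0, 1, 2), pool now (5, 4, 8)
  T_a: need (1, 1, 5) fits (5, 4, 8); releases (3, 0, 0), pool now (8, 4, 8)
  T_f: need (2, 4, 0) fits (8, 4, 8); releases (0, 1, 1), pool now (8, 5, 9)


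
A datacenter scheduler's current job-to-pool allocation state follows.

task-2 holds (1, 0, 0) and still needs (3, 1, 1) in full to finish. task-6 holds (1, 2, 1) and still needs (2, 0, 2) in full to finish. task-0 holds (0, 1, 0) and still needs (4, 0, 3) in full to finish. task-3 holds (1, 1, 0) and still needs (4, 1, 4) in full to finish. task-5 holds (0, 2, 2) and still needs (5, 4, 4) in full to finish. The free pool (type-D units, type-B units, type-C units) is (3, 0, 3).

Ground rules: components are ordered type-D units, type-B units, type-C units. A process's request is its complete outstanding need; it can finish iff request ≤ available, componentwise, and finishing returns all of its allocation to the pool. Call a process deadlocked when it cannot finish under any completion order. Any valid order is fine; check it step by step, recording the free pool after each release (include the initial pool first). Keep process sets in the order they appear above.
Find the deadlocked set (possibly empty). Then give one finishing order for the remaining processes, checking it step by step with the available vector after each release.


Nothing here is deadlocked.
Key observation: the pool covers task-6 at once, and every later process fits after earlier releases.
One completion order for the rest: task-6, task-0, task-2, task-3, task-5. Walking it through:
  pool = (3, 0, 3)
  run task-6 (needs (2, 0, 2), free (3, 0, 3)); after release of (1, 2, 1) the pool is (4, 2, 4)
  run task-0 (needs (4, 0, 3), free (4, 2, 4)); after release of (0, 1, 0) the pool is (4, 3, 4)
  run task-2 (needs (3, 1, 1), free (4, 3, 4)); after release of (1, 0, 0) the pool is (5, 3, 4)
  run task-3 (needs (4, 1, 4), free (5, 3, 4)); after release of (1, 1, 0) the pool is (6, 4, 4)
  run task-5 (needs (5, 4, 4), free (6, 4, 4)); after release of (0, 2, 2) the pool is (6, 6, 6)


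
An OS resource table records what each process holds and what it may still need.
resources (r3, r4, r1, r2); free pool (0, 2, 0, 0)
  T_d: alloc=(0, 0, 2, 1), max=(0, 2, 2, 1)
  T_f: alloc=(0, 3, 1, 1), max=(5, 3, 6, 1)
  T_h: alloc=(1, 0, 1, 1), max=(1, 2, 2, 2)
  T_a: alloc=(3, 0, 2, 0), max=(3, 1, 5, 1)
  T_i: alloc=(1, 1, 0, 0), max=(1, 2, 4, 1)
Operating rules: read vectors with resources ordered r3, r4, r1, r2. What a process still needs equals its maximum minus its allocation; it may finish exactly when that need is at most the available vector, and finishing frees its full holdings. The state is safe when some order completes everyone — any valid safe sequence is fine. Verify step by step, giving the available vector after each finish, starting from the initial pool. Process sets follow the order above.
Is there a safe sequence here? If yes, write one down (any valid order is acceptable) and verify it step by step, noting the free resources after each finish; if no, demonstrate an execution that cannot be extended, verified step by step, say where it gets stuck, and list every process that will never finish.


SAFE. One safe sequence: T_d, T_h, T_a, T_i, T_f.
Key observation: T_d is the earliest step where a requested resource binds exactly: need (0, 2, 0, 0), pool (0, 2, 0, 0) at its turn.
Check, step by step:
  pool = (0, 2, 0, 0)
  T_d: need (0, 2, 0, 0) fits (0, 2, 0, 0); releases (0, 0, 2, 1), pool now (0, 2, 2, 1)
  T_h: need (0, 2, 1, 1) fits (0, 2, 2, 1); releases (1, 0, 1, 1), pool now (1, 2, 3, 2)
  T_a: need (0, 1, 3, 1) fits (1, 2, 3, 2); releases (3, 0, 2, 0), pool now (4, 2, 5, 2)
  T_i: need (0, 1, 4, 1) fits (4, 2, 5, 2); releases (1, 1, 0, 0), pool now (5, 3, 5, 2)
  T_f: need (5, 0, 5, 0) fits (5, 3, 5, 2); releases (0, 3, 1, 1), pool now (5, 6, 6, 3)


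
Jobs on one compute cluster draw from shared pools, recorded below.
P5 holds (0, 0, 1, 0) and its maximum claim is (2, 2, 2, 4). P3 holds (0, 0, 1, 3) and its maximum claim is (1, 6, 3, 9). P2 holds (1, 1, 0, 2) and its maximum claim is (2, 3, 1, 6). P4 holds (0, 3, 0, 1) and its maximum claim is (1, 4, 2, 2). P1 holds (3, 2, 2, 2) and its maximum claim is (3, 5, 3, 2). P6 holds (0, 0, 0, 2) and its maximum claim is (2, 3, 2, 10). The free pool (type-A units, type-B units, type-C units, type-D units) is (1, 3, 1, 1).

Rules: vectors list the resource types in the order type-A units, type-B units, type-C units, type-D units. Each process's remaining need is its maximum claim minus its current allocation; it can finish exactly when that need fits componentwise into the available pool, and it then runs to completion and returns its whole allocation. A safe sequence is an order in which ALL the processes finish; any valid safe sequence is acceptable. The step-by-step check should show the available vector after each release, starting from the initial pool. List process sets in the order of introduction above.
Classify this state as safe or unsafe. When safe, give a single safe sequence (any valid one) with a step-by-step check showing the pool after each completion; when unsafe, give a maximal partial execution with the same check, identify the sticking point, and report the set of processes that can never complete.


SAFE — a valid safe sequence is P1, P4, P2, P3, P6, P5.
Key observation: the order's first zero-slack moment is P1 ((0, 3, 1, 0) needed, (1, 3, 1, 1) free — a requested resource with nothing to spare).
Check, step by step:
  pool = (1, 3, 1, 1)
  run P1 (needs (0, 3, 1, 0), free (1, 3, 1, 1)); after release of (3, 2, 2, 2) the pool is (4, 5, 3, 3)
  run P4 (needs (1, 1, 2, 1), free (4, 5, 3, 3)); after release of (0, 3, 0, 1) the pool is (4, 8, 3, 4)
  run P2 (needs (1, 2, 1, 4), free (4, 8, 3, 4)); after release of (1, 1, 0, 2) the pool is (5, 9, 3, 6)
  run P3 (needs (1, 6, 2, 6), free (5, 9, 3, 6)); after release of (0, 0, 1, 3) the pool is (5, 9, 4, 9)
  run P6 (needs (2, 3, 2, 8), free (5, 9, 4, 9)); after release of (0, 0, 0, 2) the pool is (5, 9, 4, 11)
  run P5 (needs (2, 2, 1, 4), free (5, 9, 4, 11)); after release of (0, 0, 1, 0) the pool is (5, 9, 5, 11)


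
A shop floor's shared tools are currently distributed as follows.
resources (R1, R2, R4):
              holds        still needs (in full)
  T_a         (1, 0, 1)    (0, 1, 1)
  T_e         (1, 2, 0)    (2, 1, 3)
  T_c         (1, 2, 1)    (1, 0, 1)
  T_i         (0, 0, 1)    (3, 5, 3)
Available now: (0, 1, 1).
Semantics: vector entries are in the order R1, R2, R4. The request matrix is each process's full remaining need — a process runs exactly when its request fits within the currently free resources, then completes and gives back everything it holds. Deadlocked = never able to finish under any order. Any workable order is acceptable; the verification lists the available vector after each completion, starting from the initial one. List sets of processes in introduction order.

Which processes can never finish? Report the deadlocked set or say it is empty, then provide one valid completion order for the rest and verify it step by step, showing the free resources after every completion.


No process is deadlocked.
Key observation: there is always a runnable process — T_a first — so the state unwinds completely.
The rest can finish in the order T_a, T_c, T_e, T_i. Verifying each step:
  pool = (0, 1, 1)
  run T_a (needs (0, 1, 1), free (0, 1, 1)); after release of (1, 0, 1) the pool is (1, 1, 2)
  run T_c (needs (1, 0, 1), free (1, 1, 2)); after release of (1, 2, 1) the pool is (2, 3, 3)
  run T_e (needs (2, 1, 3), free (2, 3, 3)); after release of (1, 2, 0) the pool is (3, 5, 3)
  run T_i (needs (3, 5, 3), free (3, 5, 3)); after release of (0, 0, 1) the pool is (3, 5, 4)


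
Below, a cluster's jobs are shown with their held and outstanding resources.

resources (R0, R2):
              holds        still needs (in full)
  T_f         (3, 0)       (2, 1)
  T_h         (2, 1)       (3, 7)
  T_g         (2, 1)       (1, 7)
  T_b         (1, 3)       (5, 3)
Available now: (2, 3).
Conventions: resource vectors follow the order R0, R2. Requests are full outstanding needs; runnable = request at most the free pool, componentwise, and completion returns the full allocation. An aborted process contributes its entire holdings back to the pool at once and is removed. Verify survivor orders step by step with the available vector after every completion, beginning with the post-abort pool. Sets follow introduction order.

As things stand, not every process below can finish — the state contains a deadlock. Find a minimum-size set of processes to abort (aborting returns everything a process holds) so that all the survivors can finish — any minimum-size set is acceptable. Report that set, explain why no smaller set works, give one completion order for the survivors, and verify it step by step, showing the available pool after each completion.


Abort T_g.
Key observation: T_h was stuck for good until T_g gave back (2, 1); in the order shown it finishes at step 3.
Why nothing smaller works: aborting no one leaves the state deadlocked as given.
Survivors finish in the order: T_f, T_b, T_h. Verifying each step (pool after the aborts first):
  pool = (4, 4)
  run T_f (needs (2, 1), free (4, 4)); after release of (3, 0) the pool is (7, 4)
  run T_b (needs (5, 3), free (7, 4)); after release of (1, 3) the pool is (8, 7)
  run T_h (needs (3, 7), free (8, 7)); after release of (2, 1) the pool is (10, 8)


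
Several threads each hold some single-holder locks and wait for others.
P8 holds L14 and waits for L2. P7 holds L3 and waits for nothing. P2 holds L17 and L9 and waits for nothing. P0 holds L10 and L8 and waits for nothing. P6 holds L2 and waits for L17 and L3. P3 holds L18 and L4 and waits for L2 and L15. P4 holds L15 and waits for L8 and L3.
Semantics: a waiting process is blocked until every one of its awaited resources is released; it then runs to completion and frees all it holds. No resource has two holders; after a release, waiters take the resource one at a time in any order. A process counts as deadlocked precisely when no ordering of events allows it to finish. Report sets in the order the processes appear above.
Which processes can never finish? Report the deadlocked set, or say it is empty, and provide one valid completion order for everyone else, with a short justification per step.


Nothing here is deadlocked.
Key observation: the wait graph is acyclic; completion cascades from the unblocked processes through everyone else.
One completion order for the rest: P0, P2, P7, P6, P4, P3, P8.
Step-by-step check:
  run P0 (it waits on nothing); releases L10 and L8
  run P2 (it waits on nothing); releases L17 and L9
  run P7 (it waits on nothing); releases L3
  P6 waits on L17 and L3 — all released -> runs and releases L2
  P4 waits on L8 and L3 — all released -> runs and releases L15
  P3 waits on L2 and L15 — all released -> runs and releases L18 and L4
  P8 waits on L2 — all released -> runs and releases L14


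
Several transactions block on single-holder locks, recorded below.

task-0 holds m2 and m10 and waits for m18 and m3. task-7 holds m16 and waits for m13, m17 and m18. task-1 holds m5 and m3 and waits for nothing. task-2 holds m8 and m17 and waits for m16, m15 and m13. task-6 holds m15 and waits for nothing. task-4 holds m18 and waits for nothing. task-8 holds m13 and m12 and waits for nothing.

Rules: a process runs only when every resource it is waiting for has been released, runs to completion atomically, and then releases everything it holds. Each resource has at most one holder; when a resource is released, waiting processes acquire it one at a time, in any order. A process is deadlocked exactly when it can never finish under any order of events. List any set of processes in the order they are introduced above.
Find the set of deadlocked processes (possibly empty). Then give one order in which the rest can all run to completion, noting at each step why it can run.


The deadlocked set is task-7 and task-2.
Key observation: task-7 -> task-2 -> task-7 is a circular wait — nothing in it can go first; no other process is dragged down with it.
The rest can finish in the order task-4, task-8, task-6, task-1, task-0.
Step-by-step check:
  task-4: no waits; runs immediately, freeing m18
  task-8: no waits; runs immediately, freeing m13 and m12
  task-6: no waits; runs immediately, freeing m15
  task-1: no waits; runs immediately, freeing m5 and m3
  run task-0 (all its waits — m18 and m3 — are resolved); releases m2 and m10


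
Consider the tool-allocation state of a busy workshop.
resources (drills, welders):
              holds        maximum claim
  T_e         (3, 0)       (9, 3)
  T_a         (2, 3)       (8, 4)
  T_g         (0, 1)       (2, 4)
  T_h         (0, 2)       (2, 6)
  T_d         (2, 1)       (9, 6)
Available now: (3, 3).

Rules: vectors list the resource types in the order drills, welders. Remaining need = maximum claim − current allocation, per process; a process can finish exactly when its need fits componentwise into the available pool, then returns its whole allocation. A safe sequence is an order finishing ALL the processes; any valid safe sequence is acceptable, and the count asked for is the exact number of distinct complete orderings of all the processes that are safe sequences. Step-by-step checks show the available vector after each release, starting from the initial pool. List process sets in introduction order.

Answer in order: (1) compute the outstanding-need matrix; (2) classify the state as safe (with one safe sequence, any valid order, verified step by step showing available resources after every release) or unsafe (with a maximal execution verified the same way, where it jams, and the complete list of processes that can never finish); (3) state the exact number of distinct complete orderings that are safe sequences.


(1) Outstanding need per process (order drills, welders):
  T_e: (6, 3)
  T_a: (6, 1)
  T_g: (2, 3)
  T_h: (2, 4)
  T_d: (7, 5)
(2) UNSAFE — no complete ordering exists.
Key observation: the pool after T_g, T_h is (3, 6); every surviving request exceeds it in drills, so progress ends there.
The run T_g, T_h cannot be extended any further. Verifying each step:
  pool = (3, 3)
  run T_g (needs (2, 3), free (3, 3)); after release of (0, 1) the pool is (3, 4)
  run T_h (needs (2, 4), free (3, 4)); after release of (0, 2) the pool is (3, 6)
  blocked: T_e wants (6, 3), pool (3, 6) — not enough drills
  blocked: T_a wants (6, 1), pool (3, 6) — not enough drills
  blocked: T_d wants (7, 5), pool (3, 6) — not enough drills
Never able to finish: T_e, T_a and T_d.
(3) Precisely 0 of the possible complete orderings are safe sequences.


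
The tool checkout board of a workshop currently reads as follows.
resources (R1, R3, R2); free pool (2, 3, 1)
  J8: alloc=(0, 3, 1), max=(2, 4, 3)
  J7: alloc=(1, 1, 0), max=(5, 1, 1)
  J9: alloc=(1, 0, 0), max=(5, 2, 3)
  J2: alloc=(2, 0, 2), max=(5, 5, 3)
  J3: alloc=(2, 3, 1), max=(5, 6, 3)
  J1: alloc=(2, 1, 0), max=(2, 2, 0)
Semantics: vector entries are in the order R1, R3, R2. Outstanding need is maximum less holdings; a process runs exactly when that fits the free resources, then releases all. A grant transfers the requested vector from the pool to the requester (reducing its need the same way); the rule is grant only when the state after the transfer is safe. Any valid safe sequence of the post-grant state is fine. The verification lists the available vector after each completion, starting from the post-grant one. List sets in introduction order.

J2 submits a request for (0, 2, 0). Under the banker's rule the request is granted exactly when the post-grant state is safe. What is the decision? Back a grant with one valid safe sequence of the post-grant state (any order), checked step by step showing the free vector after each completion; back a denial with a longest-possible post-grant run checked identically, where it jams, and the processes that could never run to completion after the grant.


GRANT — the state after the grant stays safe, e.g. via J1, J7, J2, J8, J3, J9.
Key observation: granting shrinks the pool to (2, 1, 1), yet J1 still fits and the chain goes through.
Check on the post-grant state, step by step:
  pool = (2, 1, 1)
  J1 needs (0, 1, 0) <= (2, 1, 1) -> finishes; pool += (2, 1, 0) = (4, 2, 1)
  J7 needs (4, 0, 1) <= (4, 2, 1) -> finishes; pool += (1, 1, 0) = (5, 3, 1)
  J2 needs (3, 3, 1) <= (5, 3, 1) -> finishes; pool += (2, 2, 2) = (7, 5, 3)
  J8 needs (2, 1, 2) <= (7, 5, 3) -> finishes; pool += (0, 3, 1) = (7, 8, 4)
  J3 needs (3, 3, 2) <= (7, 8, 4) -> finishes; pool += (2, 3, 1) = (9, 11, 5)
  J9 needs (4, 2, 3) <= (9, 11, 5) -> finishes; pool += (1, 0, 0) = (10, 11, 5)


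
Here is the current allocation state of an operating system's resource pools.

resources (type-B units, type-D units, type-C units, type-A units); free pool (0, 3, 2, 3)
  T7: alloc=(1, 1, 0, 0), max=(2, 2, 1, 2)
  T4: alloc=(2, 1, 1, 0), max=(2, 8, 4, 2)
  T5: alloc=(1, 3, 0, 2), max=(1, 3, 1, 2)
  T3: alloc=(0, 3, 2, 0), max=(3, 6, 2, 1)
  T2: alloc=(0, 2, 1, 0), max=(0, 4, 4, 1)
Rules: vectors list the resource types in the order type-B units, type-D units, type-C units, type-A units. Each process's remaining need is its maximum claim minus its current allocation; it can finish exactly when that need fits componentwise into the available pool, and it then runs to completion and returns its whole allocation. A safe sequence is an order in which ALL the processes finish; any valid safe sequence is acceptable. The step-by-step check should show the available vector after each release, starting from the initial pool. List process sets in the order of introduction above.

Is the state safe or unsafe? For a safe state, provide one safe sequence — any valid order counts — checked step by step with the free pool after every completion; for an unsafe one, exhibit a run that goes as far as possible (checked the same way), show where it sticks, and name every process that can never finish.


The state is UNSAFE.
Key observation: after T5, T7 the pool peaks at (2, 7, 2, 5), and each blocked process is short somewhere: T4 on type-C units; T3 on type-B units; T2 on type-C units.
A maximal execution: T5, T7 — then nothing else fits. Verifying each step:
  pool = (0, 3, 2, 3)
  run T5 (needs (0, 0, 1, 0), free (0, 3, 2, 3)); after release of (1, 3, 0, 2) the pool is (1, 6, 2, 5)
  run T7 (needs (1, 1, 1, 2), free (1, 6, 2, 5)); after release of (1, 1, 0, 0) the pool is (2, 7, 2, 5)
  T4 cannot run: need (0, 7, 3, 2) vs free (2, 7, 2, 5) (insufficient type-C units)
  T3 cannot run: need (3, 3, 0, 1) vs free (2, 7, 2, 5) (insufficient type-B units)
  T2 cannot run: need (0, 2, 3, 1) vs free (2, 7, 2, 5) (insufficient type-C units)
Processes that can never finish: T4, T3 and T2.


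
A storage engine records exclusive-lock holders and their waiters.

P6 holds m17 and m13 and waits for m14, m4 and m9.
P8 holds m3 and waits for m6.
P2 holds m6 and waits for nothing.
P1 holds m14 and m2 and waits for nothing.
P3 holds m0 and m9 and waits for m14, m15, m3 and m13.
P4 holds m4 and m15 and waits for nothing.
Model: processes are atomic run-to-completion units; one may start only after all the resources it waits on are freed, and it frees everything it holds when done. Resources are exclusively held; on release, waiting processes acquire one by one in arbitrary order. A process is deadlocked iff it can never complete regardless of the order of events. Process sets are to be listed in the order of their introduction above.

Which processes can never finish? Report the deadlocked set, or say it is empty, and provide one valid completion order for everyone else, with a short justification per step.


The deadlocked set is P6 and P3.
Key observation: the knot is the closed ring of waits P6 -> P3 -> P6; no other process is dragged down with it.
A valid finishing order for the others: P2, P1, P8, P4.
Step-by-step check:
  run P2 (it waits on nothing); releases m6
  run P1 (it waits on nothing); releases m14 and m2
  run P8 (all its waits — m6 — are resolved); releases m3
  run P4 (it waits on nothing); releases m4 and m15


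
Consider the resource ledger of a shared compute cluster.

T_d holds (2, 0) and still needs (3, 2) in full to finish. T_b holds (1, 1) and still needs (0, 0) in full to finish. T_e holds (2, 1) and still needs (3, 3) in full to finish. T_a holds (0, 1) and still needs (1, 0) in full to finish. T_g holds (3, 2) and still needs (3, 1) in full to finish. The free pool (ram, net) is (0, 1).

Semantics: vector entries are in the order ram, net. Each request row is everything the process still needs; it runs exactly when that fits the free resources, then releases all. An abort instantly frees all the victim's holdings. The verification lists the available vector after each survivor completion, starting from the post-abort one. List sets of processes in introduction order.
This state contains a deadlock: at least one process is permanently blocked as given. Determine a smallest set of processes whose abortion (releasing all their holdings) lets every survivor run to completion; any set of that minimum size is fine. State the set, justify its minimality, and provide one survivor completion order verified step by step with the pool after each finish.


Abort T_g.
Key observation: T_d had no path to completion before; after the abort of T_g ((3, 2) returned), step 2 is where it fits.
No smaller set exists: with zero aborts the deadlock remains.
Survivors finish in the order: T_a, T_d, T_b, T_e. Check, step by step (pool after the aborts first):
  pool = (3, 3)
  T_a: need (1, 0) fits (3, 3); releases (0, 1), pool now (3, 4)
  T_d: need (3, 2) fits (3, 4); releases (2, 0), pool now (5, 4)
  T_b: need (0, 0) fits (5, 4); releases (1, 1), pool now (6, 5)
  T_e: need (3, 3) fits (6, 5); releases (2, 1), pool now (8, 6)


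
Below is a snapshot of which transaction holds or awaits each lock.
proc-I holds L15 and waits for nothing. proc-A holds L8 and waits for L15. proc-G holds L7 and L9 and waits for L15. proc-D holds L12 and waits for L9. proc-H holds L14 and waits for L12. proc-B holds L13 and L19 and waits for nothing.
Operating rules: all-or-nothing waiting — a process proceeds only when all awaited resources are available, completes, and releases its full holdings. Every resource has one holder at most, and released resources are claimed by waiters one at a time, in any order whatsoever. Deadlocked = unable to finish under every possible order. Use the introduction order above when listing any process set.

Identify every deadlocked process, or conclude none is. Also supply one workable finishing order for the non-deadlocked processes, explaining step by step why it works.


The deadlocked set is empty.
Key observation: every chain of waits terminates; starting from the processes that wait on nothing, all the rest unlock in turn.
A valid finishing order for the others: proc-I, proc-B, proc-G, proc-D, proc-H, proc-A.
Walking it through:
  proc-I waits on nothing -> runs at once and releases L15
  proc-B waits on nothing -> runs at once and releases L13 and L19
  run proc-G (all its waits — L15 — are resolved); releases L7 and L9
  run proc-D (all its waits — L9 — are resolved); releases L12
  run proc-H (all its waits — L12 — are resolved); releases L14
  run proc-A (all its waits — L15 — are resolved); releases L8


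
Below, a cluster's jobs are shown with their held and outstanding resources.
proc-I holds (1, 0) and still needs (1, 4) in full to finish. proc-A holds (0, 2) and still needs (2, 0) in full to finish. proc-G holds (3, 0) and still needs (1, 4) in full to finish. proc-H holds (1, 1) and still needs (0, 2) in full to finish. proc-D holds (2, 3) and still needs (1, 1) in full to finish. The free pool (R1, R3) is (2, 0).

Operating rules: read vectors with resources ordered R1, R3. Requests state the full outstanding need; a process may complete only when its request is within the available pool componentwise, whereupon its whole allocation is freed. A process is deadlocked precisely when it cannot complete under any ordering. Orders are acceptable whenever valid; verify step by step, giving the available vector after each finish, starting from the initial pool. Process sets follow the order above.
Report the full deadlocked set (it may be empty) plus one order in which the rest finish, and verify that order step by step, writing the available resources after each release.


Nothing here is deadlocked.
Key observation: there is always a runnable process — proc-A first — so the state unwinds completely.
The rest can finish in the order proc-A, proc-H, proc-D, proc-I, proc-G. Walking it through:
  pool = (2, 0)
  proc-A needs (2, 0) <= (2, 0) -> finishes; pool += (0, 2) = (2, 2)
  proc-H needs (0, 2) <= (2, 2) -> finishes; pool += (1, 1) = (3, 3)
  proc-D needs (1, 1) <= (3, 3) -> finishes; pool += (2, 3) = (5, 6)
  proc-I needs (1, 4) <= (5, 6) -> finishes; pool += (1, 0) = (6, 6)
  proc-G needs (1, 4) <= (6, 6) -> finishes; pool += (3, 0) = (9, 6)


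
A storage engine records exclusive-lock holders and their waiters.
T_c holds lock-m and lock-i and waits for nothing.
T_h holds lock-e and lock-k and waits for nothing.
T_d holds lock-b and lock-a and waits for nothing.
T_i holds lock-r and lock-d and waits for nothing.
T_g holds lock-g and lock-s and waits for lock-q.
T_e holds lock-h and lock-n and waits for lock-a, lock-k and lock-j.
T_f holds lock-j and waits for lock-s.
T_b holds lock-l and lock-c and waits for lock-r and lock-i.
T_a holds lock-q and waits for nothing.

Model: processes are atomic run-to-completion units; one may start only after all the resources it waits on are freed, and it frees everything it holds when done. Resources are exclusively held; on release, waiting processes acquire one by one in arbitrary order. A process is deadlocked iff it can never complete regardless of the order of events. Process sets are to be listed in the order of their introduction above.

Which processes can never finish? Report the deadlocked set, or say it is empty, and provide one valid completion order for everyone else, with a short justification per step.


The deadlocked set is empty.
Key observation: every chain of waits terminates; starting from the processes that wait on nothing, all the rest unlock in turn.
One completion order for the rest: T_c, T_a, T_g, T_i, T_d, T_b, T_f, T_h, T_e.
Step-by-step check:
  run T_c (it waits on nothing); releases lock-m and lock-i
  run T_a (it waits on nothing); releases lock-q
  run T_g (all its waits — lock-q — are resolved); releases lock-g and lock-s
  run T_i (it waits on nothing); releases lock-r and lock-d
  run T_d (it waits on nothing); releases lock-b and lock-a
  run T_b (all its waits — lock-r and lock-i — are resolved); releases lock-l and lock-c
  run T_f (all its waits — lock-s — are resolved); releases lock-j
  run T_h (it waits on nothing); releases lock-e and lock-k
  run T_e (all its waits — lock-a, lock-k and lock-j — are resolved); releases lock-h and lock-n


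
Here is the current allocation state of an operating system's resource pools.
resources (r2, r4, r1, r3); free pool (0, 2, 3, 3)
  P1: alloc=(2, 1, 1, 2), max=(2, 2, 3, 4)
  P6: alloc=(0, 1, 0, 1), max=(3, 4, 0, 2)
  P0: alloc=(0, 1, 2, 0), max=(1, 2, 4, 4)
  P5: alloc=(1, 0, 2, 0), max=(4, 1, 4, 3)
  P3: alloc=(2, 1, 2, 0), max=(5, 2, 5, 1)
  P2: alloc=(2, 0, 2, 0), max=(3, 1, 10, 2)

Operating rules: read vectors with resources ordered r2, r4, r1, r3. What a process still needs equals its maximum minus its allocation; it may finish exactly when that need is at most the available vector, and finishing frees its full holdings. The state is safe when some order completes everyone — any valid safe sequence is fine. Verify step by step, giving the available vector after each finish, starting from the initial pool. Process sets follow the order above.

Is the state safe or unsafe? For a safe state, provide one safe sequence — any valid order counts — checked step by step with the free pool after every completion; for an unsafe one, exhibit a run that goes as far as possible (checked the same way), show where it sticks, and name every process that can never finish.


UNSAFE — no complete ordering exists.
Key observation: after P1, P0 the pool peaks at (2, 4, 6, 5), and each blocked process is short somewhere: P6 on r2; P5 on r2; P3 on r2; P2 on r1.
A maximal execution: P1, P0 — then nothing else fits. Check, step by step:
  pool = (0, 2, 3, 3)
  P1 needs (0, 1, 2, 2) <= (0, 2, 3, 3) -> finishes; pool += (2, 1, 1, 2) = (2, 3, 4, 5)
  P0 needs (1, 1, 2, 4) <= (2, 3, 4, 5) -> finishes; pool += (0, 1, 2, 0) = (2, 4, 6, 5)
  P6 still needs (3, 3, 0, 1) but only (2, 4, 6, 5) is free — short on r2
  P5 still needs (3, 1, 2, 3) but only (2, 4, 6, 5) is free — short on r2
  P3 still needs (3, 1, 3, 1) but only (2, 4, 6, 5) is free — short on r2
  P2 still needs (1, 1, 8, 2) but only (2, 4, 6, 5) is free — short on r1
Permanently blocked: P6, P5, P3 and P2.


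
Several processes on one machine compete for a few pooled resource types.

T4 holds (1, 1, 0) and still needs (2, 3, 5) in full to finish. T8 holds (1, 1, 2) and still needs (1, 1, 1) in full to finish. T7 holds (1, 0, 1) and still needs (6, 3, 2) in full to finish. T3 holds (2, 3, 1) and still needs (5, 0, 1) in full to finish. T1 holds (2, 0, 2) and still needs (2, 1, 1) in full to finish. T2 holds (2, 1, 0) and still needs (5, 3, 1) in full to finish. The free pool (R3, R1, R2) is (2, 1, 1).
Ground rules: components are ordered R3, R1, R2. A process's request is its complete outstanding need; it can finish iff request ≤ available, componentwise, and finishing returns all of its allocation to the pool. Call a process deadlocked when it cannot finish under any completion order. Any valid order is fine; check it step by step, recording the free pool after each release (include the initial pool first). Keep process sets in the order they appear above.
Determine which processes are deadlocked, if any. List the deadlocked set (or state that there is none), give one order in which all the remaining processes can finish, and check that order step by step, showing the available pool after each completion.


No process is deadlocked.
Key observation: T8 can run right away; the returned allocation unlocks the remaining processes in turn.
One completion order for the rest: T8, T1, T3, T4, T7, T2. Step-by-step check:
  pool = (2, 1, 1)
  T8: need (1, 1, 1) fits (2, 1, 1); releases (1, 1, 2), pool now (3, 2, 3)
  T1: need (2, 1, 1) fits (3, 2, 3); releases (2, 0, 2), pool now (5, 2, 5)
  T3: need (5, 0, 1) fits (5, 2, 5); releases (2, 3, 1), pool now (7, 5, 6)
  T4: need (2, 3, 5) fits (7, 5, 6); releases (1, 1, 0), pool now (8, 6, 6)
  T7: need (6, 3, 2) fits (8, 6, 6); releases (1, 0, 1), pool now (9, 6, 7)
  T2: need (5, 3, 1) fits (9, 6, 7); releases (2, 1, 0), pool now (11, 7, 7)


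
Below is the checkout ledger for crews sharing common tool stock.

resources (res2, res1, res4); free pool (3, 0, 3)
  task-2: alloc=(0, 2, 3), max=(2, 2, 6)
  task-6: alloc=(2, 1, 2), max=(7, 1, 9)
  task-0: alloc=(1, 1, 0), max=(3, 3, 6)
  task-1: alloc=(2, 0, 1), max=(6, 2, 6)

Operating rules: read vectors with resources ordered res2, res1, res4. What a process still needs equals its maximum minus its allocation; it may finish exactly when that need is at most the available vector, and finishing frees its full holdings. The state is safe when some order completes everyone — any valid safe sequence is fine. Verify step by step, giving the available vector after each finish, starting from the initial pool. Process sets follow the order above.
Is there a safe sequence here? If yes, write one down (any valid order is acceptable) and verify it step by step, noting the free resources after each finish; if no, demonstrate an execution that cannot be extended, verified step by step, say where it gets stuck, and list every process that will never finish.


SAFE, for example via the order task-2, task-0, task-1, task-6.
Key observation: the order's first zero-slack moment is task-2 ((2, 0, 3) needed, (3, 0, 3) free — a requested resource with nothing to spare).
Walking it through:
  pool = (3, 0, 3)
  task-2: need (2, 0, 3) fits (3, 0, 3); releases (0, 2, 3), pool now (3, 2, 6)
  task-0: need (2, 2, 6) fits (3, 2, 6); releases (1, 1, 0), pool now (4, 3, 6)
  task-1: need (4, 2, 5) fits (4, 3, 6); releases (2, 0, 1), pool now (6, 3, 7)
  task-6: need (5, 0, 7) fits (6, 3, 7); releases (2, 1, 2), pool now (8, 4, 9)


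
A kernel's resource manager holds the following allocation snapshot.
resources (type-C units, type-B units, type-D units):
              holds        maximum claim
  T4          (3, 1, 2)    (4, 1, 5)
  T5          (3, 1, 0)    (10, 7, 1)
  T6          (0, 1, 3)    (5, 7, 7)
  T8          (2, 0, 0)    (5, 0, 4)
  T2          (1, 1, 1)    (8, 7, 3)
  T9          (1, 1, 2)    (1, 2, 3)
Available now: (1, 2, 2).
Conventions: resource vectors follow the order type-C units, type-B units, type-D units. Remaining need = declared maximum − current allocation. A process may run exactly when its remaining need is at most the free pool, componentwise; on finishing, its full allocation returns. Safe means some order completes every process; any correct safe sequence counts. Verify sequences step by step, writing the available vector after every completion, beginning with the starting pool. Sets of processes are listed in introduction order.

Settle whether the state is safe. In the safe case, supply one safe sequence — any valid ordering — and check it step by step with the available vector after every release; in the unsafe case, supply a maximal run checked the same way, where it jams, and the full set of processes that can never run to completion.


The state is UNSAFE.
Key observation: the pool after T9, T4, T8 is (7, 4, 6); every surviving request exceeds it in type-B units, so progress ends there.
The run T9, T4, T8 cannot be extended any further. Step-by-step check:
  pool = (1, 2, 2)
  T9: need (0, 1, 1) fits (1, 2, 2); releases (1, 1, 2), pool now (2, 3, 4)
  T4: need (1, 0, 3) fits (2, 3, 4); releases (3, 1, 2), pool now (5, 4, 6)
  T8: need (3, 0, 4) fits (5, 4, 6); releases (2, 0, 0), pool now (7, 4, 6)
  blocked: T5 wants (7, 6, 1), pool (7, 4, 6) — not enough type-B units
  blocked: T6 wants (5, 6, 4), pool (7, 4, 6) — not enough type-B units
  blocked: T2 wants (7, 6, 2), pool (7, 4, 6) — not enough type-B units
Permanently blocked: T5, T6 and T2.


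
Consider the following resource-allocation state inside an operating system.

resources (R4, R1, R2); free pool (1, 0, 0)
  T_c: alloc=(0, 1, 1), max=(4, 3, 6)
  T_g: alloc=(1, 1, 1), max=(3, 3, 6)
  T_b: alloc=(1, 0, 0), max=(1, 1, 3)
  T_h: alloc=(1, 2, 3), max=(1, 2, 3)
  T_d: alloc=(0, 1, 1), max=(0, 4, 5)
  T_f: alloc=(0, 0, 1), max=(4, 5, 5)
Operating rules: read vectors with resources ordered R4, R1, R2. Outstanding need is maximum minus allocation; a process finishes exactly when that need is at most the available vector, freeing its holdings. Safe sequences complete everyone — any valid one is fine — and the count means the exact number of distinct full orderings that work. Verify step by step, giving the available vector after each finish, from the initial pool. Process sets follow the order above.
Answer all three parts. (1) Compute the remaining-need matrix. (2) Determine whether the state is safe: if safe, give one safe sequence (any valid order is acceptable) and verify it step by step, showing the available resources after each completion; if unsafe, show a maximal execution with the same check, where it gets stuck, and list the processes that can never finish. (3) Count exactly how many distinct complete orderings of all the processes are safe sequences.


(1) Need matrix, components ordered R4, R1, R2:
  T_c: (4, 2, 5)
  T_g: (2, 2, 5)
  T_b: (0, 1, 3)
  T_h: (0, 0, 0)
  T_d: (0, 3, 4)
  T_f: (4, 5, 4)
(2) The state is UNSAFE.
Key observation: after T_h, T_b complete, (3, 2, 3) is the best the pool ever gets, yet each leftover process wants more R2.
The run T_h, T_b cannot be extended any further. Check, step by step:
  pool = (1, 0, 0)
  run T_h (needs (0, 0, 0), free (1, 0, 0)); after release of (1, 2, 3) the pool is (2, 2, 3)
  run T_b (needs (0, 1, 3), free (2, 2, 3)); after release of (1, 0, 0) the pool is (3, 2, 3)
  T_c cannot run: need (4, 2, 5) vs free (3, 2, 3) (insufficient R4 and R2)
  T_g cannot run: need (2, 2, 5) vs free (3, 2, 3) (insufficient R2)
  T_d cannot run: need (0, 3, 4) vs free (3, 2, 3) (insufficient R1 and R2)
  T_f cannot run: need (4, 5, 4) vs free (3, 2, 3) (insufficient R4, R1 and R2)
Permanently blocked: T_c, T_g, T_d and T_f.
(3) Exactly 0 of the possible complete orderings are safe sequences.


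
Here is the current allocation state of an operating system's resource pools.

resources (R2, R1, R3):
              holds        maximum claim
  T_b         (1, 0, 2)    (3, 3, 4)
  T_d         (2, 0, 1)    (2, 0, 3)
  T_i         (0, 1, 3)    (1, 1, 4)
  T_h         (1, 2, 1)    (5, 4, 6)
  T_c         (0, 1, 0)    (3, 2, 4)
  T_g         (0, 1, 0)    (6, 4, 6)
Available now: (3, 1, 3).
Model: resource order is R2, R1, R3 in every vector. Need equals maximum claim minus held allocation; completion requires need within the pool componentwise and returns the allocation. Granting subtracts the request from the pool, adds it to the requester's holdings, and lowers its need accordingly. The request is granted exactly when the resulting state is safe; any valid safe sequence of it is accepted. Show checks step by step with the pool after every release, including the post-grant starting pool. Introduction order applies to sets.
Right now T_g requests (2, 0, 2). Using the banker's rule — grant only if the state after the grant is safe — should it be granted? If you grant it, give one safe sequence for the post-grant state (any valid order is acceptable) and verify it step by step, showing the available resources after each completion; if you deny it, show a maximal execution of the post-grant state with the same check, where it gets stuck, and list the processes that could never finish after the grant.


GRANT. The post-grant state is safe; one safe sequence: T_i, T_d, T_c, T_b, T_h, T_g.
Key observation: (1, 1, 1) free after granting still covers T_i first, and each release covers the next.
Step-by-step check of the post-grant state:
  pool = (1, 1, 1)
  run T_i (needs (1, 0, 1), free (1, 1, 1)); after release of (0, 1, 3) the pool is (1, 2, 4)
  run T_d (needs (0, 0, 2), free (1, 2, 4)); after release of (2, 0, 1) the pool is (3, 2, 5)
  run T_c (needs (3, 1, 4), free (3, 2, 5)); after release of (0, 1, 0) the pool is (3, 3, 5)
  run T_b (needs (2, 3, 2), free (3, 3, 5)); after release of (1, 0, 2) the pool is (4, 3, 7)
  run T_h (needs (4, 2, 5), free (4, 3, 7)); after release of (1, 2, 1) the pool is (5, 5, 8)
  run T_g (needs (4, 3, 4), free (5, 5, 8)); after release of (2, 1, 2) the pool is (7, 6, 10)
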